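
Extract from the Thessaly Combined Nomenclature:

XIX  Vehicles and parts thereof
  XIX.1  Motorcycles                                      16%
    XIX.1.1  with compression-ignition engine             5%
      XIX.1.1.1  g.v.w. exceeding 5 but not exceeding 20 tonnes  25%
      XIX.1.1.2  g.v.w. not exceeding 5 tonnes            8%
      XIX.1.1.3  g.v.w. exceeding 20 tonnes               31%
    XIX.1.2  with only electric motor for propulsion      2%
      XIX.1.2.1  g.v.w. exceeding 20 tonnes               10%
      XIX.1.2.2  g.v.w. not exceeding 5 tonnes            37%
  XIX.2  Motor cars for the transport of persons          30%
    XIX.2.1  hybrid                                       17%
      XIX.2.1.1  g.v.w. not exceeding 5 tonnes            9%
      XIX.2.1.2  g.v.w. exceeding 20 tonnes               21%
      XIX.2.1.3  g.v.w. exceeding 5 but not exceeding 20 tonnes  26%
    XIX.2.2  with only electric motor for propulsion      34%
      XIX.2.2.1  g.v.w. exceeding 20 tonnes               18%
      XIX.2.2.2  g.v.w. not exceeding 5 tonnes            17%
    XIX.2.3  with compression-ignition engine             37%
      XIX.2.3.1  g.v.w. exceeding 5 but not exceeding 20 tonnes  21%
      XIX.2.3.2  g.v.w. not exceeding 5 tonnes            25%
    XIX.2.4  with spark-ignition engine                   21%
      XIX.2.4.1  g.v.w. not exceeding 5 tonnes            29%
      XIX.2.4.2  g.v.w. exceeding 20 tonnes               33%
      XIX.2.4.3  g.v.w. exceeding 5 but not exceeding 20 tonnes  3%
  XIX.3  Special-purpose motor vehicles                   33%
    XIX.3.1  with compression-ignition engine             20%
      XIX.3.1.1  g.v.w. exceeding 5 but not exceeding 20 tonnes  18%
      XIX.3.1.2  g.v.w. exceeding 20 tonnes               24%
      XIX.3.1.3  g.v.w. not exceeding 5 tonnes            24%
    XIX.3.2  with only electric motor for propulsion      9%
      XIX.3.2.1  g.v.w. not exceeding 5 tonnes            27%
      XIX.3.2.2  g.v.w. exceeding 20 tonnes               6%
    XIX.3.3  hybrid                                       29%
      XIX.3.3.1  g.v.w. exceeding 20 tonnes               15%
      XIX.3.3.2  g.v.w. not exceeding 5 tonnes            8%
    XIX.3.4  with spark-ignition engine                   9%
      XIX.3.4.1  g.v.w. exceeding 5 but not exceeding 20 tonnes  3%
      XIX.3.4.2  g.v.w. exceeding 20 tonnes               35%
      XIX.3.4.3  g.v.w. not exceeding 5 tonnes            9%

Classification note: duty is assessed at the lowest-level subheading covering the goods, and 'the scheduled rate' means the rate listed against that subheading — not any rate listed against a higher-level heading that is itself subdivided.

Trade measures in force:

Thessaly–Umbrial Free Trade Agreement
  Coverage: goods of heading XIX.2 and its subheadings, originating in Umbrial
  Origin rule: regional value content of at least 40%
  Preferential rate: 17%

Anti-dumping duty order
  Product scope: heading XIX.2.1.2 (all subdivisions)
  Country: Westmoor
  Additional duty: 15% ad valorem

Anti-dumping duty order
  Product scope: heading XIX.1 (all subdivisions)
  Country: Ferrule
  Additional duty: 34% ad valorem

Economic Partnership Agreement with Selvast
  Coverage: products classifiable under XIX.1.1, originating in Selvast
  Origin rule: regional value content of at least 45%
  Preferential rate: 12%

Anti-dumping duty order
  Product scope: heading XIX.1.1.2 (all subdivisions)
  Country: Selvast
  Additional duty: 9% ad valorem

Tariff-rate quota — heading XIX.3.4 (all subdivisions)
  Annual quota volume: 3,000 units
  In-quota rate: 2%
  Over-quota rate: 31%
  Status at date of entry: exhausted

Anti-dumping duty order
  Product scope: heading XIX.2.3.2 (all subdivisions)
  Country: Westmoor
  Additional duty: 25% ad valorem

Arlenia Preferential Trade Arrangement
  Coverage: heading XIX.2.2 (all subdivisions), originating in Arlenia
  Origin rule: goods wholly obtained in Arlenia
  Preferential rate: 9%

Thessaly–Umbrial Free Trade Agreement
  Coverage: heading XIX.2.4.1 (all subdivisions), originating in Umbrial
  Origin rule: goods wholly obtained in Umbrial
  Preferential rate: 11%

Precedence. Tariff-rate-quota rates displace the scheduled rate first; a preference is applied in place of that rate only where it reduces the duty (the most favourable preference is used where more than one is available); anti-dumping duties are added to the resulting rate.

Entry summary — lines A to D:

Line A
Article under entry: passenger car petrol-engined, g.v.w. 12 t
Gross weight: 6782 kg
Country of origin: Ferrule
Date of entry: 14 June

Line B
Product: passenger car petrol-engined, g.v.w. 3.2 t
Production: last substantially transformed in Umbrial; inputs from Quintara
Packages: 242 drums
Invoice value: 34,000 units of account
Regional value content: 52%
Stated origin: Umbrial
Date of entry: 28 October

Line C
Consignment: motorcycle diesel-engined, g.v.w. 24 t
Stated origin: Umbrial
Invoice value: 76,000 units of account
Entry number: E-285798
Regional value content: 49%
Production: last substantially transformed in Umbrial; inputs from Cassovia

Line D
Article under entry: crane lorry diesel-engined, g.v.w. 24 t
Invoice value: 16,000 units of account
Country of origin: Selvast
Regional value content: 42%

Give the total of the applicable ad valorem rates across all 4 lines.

75%

Line A: passenger car → XIX.2; petrol-engined → XIX.2.4; g.v.w. 12 t → XIX.2.4.3. Scheduled 3%. No special measure applies. → 3%.
Line B: passenger car → XIX.2; petrol-engined → XIX.2.4; g.v.w. 3.2 t → XIX.2.4.1. Scheduled 29%. Umbrial agreement on XIX.2: RVC ≥ 40% → 17% available; Umbrial agreement on XIX.2.4.1: not wholly obtained; preferential 17%. → 17%.
Line C: motorcycle → XIX.1; diesel-engined → XIX.1.1; g.v.w. 24 t → XIX.1.1.3. Scheduled 31%. Umbrial agreement on XIX.2: XIX.1.1.3 not covered; Umbrial agreement on XIX.2.4.1: XIX.1.1.3 not covered. → 31%.
Line D: crane lorry → XIX.3; diesel-engined → XIX.3.1; g.v.w. 24 t → XIX.3.1.2. Scheduled 24%. Selvast agreement on XIX.1.1: XIX.3.1.2 not covered. → 24%.
Sum: 3% + 17% + 31% + 24% = 75%.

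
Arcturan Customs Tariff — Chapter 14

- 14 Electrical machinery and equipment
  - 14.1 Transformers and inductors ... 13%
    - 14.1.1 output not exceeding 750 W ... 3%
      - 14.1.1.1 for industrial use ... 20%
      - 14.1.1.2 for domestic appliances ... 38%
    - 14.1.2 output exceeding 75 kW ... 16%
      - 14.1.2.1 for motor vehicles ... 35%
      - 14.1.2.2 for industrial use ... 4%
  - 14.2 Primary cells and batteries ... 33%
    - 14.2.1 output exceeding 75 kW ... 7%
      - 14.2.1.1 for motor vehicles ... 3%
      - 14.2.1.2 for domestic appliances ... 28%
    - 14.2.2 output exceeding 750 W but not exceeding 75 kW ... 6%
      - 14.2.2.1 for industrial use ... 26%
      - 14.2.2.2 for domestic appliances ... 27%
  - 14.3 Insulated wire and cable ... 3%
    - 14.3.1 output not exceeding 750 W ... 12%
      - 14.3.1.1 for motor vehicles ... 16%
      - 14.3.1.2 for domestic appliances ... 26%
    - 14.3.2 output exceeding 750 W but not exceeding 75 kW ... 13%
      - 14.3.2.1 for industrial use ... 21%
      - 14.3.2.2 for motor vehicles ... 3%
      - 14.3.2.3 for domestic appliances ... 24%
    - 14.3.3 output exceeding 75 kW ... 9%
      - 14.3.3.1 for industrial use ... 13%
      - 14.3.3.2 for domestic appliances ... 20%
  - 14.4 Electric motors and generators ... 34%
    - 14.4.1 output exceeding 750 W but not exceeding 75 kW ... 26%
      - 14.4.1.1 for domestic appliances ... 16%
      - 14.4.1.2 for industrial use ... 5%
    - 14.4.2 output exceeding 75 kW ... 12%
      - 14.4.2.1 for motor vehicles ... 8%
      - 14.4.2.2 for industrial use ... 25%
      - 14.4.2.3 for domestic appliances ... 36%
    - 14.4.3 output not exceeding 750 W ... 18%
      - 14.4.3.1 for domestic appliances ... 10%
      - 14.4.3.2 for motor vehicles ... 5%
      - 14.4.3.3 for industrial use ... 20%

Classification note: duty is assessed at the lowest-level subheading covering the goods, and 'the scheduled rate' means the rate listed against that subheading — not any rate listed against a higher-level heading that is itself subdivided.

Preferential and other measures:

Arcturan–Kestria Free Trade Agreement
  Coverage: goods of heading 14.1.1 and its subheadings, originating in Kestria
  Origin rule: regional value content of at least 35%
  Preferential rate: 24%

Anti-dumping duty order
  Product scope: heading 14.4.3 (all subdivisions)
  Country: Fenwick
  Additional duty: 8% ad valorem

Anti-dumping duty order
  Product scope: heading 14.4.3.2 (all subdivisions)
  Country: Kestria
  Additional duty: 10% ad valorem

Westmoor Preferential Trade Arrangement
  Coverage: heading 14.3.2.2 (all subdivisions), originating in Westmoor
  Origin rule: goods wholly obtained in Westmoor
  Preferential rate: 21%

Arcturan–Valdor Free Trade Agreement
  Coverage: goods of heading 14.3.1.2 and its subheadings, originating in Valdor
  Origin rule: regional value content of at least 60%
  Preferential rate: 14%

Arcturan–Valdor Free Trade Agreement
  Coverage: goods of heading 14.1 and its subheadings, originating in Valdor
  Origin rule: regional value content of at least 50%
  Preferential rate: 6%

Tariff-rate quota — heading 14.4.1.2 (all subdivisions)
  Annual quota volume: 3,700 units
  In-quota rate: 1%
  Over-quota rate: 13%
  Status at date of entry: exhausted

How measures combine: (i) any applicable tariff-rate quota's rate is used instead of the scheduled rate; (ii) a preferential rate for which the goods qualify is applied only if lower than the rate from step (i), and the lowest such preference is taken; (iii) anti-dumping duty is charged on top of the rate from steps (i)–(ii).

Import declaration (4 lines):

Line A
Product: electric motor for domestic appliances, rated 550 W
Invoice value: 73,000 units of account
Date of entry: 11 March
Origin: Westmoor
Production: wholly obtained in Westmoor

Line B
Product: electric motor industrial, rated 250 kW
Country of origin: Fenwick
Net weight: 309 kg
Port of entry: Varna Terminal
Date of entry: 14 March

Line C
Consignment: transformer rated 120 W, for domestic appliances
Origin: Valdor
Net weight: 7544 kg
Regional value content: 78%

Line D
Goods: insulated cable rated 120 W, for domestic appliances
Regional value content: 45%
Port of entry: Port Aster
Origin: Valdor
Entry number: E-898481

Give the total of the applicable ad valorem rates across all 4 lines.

67%

Line A: electric motor → 14.4; rated 550 W → 14.4.3; for domestic appliances → 14.4.3.1. Scheduled 10%. Westmoor agreement on 14.3.2.2: 14.4.3.1 not covered. → 10%.
Line B: electric motor → 14.4; rated 250 kW → 14.4.2; industrial → 14.4.2.2. Scheduled 25%. No special measure applies. → 25%.
Line C: transformer → 14.1; rated 120 W → 14.1.1; for domestic appliances → 14.1.1.2. Scheduled 38%. Valdor agreement on 14.3.1.2: 14.1.1.2 not covered; Valdor agreement on 14.1: RVC ≥ 50% → 6% available; preferential 6%. → 6%.
Line D: insulated cable → 14.3; rated 120 W → 14.3.1; for domestic appliances → 14.3.1.2. Scheduled 26%. Valdor agreement on 14.3.1.2: RVC < 60%; Valdor agreement on 14.1: 14.3.1.2 not covered. → 26%.
Sum: 10% + 25% + 6% + 26% = 67%.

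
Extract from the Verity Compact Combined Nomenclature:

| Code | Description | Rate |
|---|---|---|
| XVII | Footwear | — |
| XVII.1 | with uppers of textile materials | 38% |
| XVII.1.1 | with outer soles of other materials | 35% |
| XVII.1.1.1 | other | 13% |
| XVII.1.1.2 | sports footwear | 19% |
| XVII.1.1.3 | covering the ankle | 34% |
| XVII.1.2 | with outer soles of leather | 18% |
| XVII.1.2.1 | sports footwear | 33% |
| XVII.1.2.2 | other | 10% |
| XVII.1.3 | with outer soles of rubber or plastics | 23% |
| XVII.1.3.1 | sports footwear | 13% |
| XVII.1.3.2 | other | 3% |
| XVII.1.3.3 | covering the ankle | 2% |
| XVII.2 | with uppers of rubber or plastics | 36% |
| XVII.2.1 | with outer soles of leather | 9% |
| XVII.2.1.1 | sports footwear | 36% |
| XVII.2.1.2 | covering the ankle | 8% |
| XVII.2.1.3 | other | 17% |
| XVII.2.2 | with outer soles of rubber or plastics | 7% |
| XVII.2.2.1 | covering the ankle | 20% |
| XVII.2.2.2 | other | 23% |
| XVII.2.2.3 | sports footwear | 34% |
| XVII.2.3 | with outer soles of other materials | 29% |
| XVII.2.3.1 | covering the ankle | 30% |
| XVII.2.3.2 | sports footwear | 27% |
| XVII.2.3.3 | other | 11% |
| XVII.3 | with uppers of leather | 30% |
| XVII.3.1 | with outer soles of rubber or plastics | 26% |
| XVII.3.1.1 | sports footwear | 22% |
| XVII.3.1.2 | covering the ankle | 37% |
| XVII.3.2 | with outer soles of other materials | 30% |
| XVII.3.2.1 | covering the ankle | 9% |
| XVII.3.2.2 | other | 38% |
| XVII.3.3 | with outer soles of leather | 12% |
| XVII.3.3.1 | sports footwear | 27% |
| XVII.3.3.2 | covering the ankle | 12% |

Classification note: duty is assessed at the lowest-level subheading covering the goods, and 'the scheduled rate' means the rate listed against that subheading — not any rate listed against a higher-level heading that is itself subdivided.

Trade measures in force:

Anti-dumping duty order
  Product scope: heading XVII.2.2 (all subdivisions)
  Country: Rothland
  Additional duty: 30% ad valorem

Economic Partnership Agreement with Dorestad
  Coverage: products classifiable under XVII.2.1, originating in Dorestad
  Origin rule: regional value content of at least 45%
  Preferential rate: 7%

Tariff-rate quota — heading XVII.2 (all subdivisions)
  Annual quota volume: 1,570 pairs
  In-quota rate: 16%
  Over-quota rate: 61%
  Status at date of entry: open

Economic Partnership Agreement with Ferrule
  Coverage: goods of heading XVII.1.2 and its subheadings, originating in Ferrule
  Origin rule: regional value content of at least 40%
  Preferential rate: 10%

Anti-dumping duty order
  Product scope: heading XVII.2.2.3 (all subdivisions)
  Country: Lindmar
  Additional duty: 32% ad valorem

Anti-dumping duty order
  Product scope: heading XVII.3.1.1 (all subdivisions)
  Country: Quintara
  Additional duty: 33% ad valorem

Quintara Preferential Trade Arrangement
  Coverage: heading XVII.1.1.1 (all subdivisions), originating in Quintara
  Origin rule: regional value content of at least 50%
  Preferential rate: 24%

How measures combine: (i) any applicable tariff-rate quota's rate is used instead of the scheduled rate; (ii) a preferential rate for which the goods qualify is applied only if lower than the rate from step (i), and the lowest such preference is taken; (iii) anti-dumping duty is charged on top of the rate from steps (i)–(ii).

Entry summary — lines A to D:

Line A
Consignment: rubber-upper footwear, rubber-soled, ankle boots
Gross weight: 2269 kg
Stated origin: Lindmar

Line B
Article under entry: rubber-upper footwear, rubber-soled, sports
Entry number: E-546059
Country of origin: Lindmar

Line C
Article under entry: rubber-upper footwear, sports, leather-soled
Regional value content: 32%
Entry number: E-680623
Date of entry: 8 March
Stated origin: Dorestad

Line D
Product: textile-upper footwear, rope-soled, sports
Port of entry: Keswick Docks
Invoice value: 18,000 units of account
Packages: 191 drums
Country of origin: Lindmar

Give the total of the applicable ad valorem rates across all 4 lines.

Line A: rubber-upper → XVII.2; rubber-soled → XVII.2.2; ankle boots → XVII.2.2.1. Scheduled 20%. quota on XVII.2 open → in-quota 16%. → 16%.
Line B: rubber-upper → XVII.2; rubber-soled → XVII.2.2; sports → XVII.2.2.3. Scheduled 34%. quota on XVII.2 open → in-quota 16%; anti-dumping (Lindmar, XVII.2.2.3): +32%; total 16% + 32% = 48%. → 48%.
Line C: rubber-upper → XVII.2; leather-soled → XVII.2.1; sports → XVII.2.1.1. Scheduled 36%. quota on XVII.2 open → in-quota 16%; Dorestad agreement on XVII.2.1: RVC < 45%. → 16%.
Line D: textile-upper → XVII.1; rope-soled → XVII.1.1; sports → XVII.1.1.2. Scheduled 19%. No special measure applies. → 19%.
Sum: 16% + 48% + 16% + 19% = 99%.

99%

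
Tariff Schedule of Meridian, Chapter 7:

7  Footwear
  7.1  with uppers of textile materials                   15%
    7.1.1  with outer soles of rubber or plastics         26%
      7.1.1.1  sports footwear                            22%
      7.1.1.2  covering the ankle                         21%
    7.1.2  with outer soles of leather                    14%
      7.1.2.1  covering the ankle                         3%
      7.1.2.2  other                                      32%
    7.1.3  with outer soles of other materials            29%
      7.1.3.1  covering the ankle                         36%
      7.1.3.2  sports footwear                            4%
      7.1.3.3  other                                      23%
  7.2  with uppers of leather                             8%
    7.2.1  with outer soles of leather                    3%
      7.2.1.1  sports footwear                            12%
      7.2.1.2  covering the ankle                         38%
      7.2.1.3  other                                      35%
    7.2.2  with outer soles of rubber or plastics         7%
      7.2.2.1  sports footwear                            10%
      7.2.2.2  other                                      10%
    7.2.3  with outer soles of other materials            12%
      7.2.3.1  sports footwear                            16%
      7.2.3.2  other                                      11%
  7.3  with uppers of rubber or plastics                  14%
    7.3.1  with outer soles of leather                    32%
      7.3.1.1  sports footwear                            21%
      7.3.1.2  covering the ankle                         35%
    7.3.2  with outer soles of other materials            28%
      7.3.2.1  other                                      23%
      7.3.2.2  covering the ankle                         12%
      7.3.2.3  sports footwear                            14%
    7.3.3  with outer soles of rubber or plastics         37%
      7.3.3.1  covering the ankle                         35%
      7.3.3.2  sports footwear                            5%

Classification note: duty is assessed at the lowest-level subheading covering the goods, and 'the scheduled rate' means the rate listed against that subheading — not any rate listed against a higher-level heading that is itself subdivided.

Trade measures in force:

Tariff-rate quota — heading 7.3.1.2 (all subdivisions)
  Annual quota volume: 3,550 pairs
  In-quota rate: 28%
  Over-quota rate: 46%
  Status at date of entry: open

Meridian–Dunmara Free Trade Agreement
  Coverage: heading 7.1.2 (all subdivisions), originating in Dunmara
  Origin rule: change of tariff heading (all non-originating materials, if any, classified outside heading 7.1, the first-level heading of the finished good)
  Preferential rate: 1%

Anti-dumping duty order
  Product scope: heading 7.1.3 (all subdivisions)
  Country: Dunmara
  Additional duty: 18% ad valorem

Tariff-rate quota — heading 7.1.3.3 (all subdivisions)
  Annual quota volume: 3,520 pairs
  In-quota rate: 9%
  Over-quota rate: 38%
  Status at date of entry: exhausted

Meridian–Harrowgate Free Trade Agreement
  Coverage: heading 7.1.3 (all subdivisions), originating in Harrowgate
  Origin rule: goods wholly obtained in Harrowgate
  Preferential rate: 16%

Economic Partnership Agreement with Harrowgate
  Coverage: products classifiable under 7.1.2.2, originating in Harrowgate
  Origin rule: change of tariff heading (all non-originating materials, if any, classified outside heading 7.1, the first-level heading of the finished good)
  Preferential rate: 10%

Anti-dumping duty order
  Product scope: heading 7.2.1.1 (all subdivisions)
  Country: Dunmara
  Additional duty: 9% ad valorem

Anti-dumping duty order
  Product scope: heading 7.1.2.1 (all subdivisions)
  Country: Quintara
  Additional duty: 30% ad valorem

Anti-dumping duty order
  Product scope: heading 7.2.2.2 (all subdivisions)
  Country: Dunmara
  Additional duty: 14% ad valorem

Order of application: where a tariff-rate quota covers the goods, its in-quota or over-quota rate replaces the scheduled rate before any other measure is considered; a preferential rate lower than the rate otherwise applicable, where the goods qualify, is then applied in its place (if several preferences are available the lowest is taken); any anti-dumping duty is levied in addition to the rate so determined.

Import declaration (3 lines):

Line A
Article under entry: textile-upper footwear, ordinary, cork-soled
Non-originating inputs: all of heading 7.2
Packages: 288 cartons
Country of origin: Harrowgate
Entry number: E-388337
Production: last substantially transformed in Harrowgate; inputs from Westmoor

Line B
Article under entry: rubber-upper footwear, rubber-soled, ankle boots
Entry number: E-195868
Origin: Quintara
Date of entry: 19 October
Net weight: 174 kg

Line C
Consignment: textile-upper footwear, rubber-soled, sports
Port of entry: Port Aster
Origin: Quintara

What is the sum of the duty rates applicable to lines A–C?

95%

Line A: textile-upper → 7.1; cork-soled → 7.1.3; ordinary → 7.1.3.3. Scheduled 23%. quota on 7.1.3.3 exhausted → over-quota 38%; Harrowgate agreement on 7.1.3: not wholly obtained; Harrowgate agreement on 7.1.2.2: 7.1.3.3 not covered. → 38%.
Line B: rubber-upper → 7.3; rubber-soled → 7.3.3; ankle boots → 7.3.3.1. Scheduled 35%. No special measure applies. → 35%.
Line C: textile-upper → 7.1; rubber-soled → 7.1.1; sports → 7.1.1.1. Scheduled 22%. No special measure applies. → 22%.
Sum: 38% + 35% + 22% = 95%.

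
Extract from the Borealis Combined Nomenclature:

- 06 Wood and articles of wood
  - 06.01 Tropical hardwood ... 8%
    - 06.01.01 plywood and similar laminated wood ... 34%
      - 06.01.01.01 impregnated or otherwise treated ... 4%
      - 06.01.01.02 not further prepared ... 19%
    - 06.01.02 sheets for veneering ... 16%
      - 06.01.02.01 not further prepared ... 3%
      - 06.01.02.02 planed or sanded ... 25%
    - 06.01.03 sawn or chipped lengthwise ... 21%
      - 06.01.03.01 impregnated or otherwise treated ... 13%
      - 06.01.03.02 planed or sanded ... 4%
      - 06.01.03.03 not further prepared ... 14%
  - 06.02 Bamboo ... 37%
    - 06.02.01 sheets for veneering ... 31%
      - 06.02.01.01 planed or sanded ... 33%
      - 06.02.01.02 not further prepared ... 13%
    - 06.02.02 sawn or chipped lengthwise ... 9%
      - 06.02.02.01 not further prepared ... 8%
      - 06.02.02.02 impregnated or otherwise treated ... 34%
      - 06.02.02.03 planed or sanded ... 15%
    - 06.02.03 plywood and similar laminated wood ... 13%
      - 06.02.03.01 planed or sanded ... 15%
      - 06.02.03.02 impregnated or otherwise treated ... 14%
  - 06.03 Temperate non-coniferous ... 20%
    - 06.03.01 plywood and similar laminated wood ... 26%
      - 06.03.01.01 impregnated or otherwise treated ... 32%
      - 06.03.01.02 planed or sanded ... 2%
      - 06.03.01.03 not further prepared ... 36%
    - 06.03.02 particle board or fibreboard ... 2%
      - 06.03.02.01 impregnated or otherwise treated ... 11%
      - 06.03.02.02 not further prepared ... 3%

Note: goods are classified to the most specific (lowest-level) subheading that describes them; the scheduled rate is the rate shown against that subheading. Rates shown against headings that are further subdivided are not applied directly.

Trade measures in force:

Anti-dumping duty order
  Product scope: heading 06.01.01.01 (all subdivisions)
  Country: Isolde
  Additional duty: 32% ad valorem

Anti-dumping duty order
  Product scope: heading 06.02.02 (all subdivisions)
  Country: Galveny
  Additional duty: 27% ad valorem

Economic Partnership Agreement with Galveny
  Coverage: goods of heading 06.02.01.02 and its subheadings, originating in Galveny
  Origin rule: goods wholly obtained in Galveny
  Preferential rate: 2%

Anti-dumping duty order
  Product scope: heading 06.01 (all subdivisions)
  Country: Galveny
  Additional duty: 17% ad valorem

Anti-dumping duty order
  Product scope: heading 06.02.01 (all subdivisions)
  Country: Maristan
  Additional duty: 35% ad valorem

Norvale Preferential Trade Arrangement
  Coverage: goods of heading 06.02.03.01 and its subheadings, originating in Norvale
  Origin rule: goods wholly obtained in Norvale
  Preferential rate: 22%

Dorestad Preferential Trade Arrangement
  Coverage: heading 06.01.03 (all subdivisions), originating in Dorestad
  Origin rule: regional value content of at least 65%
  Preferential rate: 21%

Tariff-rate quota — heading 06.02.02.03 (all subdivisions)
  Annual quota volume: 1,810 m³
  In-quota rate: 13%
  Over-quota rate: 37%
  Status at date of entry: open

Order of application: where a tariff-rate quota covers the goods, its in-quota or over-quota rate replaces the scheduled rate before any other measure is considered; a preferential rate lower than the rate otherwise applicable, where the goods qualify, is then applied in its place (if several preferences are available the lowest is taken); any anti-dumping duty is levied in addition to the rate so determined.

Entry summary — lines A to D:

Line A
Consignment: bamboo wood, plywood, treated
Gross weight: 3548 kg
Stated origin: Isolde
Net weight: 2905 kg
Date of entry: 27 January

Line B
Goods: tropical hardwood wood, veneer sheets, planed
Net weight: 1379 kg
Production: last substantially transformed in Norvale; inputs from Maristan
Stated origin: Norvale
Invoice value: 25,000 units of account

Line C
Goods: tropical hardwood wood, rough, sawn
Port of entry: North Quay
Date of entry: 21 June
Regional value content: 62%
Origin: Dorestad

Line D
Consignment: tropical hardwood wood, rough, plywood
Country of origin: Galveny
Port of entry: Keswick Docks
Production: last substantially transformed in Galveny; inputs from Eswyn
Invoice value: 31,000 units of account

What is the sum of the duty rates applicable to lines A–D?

89%

Line A: bamboo → 06.02; plywood → 06.02.03; treated → 06.02.03.02. Scheduled 14%. No special measure applies. → 14%.
Line B: tropical hardwood → 06.01; veneer sheets → 06.01.02; planed → 06.01.02.02. Scheduled 25%. Norvale agreement on 06.02.03.01: 06.01.02.02 not covered. → 25%.
Line C: tropical hardwood → 06.01; sawn → 06.01.03; rough → 06.01.03.03. Scheduled 14%. Dorestad agreement on 06.01.03: RVC < 65%. → 14%.
Line D: tropical hardwood → 06.01; plywood → 06.01.01; rough → 06.01.01.02. Scheduled 19%. Galveny agreement on 06.02.01.02: 06.01.01.02 not covered; anti-dumping (Galveny, 06.01): +17%; total 19% + 17% = 36%. → 36%.
Sum: 14% + 25% + 14% + 36% = 89%.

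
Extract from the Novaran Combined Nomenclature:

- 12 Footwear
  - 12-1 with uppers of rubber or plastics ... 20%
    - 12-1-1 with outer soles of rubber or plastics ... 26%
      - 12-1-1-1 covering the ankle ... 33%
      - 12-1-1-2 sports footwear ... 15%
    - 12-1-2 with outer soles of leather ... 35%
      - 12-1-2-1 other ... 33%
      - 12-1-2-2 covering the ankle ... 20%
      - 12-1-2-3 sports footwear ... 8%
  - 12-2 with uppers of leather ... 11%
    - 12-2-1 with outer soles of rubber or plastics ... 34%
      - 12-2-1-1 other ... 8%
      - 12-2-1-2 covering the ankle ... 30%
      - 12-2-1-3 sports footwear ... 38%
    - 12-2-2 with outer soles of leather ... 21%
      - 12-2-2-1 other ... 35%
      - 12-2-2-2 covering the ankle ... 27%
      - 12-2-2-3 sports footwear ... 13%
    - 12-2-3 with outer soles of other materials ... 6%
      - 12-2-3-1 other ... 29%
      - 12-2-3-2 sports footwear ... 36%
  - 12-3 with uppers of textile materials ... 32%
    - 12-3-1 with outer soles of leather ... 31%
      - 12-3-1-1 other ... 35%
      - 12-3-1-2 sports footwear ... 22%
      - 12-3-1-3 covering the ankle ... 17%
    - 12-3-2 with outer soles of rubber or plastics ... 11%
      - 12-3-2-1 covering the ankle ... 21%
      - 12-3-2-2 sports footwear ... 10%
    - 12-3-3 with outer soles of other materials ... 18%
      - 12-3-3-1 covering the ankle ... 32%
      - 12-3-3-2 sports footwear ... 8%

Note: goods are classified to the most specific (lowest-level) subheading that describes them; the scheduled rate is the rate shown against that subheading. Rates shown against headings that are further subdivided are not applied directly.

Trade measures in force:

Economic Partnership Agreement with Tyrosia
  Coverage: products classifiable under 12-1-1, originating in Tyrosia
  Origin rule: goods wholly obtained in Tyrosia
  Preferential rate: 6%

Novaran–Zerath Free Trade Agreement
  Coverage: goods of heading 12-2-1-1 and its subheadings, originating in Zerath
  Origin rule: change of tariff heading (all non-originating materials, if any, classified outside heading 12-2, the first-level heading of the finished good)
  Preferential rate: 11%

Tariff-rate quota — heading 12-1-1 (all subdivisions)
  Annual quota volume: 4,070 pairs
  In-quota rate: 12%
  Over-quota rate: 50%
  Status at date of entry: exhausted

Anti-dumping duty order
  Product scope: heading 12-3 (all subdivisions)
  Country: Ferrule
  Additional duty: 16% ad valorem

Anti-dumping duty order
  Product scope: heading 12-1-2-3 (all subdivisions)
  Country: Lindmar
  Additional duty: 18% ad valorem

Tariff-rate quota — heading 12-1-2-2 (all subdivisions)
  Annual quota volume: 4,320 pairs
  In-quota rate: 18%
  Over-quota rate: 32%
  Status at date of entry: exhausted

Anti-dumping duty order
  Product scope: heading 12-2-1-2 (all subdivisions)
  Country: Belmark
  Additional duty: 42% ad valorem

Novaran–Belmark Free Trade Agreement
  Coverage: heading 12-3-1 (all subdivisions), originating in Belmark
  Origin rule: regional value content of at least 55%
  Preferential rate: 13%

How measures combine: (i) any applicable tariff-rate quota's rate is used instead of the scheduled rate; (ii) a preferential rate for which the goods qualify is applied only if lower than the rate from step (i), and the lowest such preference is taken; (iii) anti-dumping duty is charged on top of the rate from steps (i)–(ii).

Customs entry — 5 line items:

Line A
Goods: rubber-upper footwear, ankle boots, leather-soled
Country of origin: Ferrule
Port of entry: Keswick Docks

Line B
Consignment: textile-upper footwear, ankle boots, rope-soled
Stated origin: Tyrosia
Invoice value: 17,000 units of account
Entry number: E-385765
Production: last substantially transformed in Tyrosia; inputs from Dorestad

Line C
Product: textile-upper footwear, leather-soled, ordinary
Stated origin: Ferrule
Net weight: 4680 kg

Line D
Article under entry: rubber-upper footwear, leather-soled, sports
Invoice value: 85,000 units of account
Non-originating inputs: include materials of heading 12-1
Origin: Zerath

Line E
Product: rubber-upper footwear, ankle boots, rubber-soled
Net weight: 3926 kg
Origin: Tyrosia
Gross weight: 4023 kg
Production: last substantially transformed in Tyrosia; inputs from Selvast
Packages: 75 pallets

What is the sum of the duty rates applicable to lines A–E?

Line A: rubber-upper → 12-1; leather-soled → 12-1-2; ankle boots → 12-1-2-2. Scheduled 20%. quota on 12-1-2-2 exhausted → over-quota 32%. → 32%.
Line B: textile-upper → 12-3; rope-soled → 12-3-3; ankle boots → 12-3-3-1. Scheduled 32%. Tyrosia agreement on 12-1-1: 12-3-3-1 not covered. → 32%.
Line C: textile-upper → 12-3; leather-soled → 12-3-1; ordinary → 12-3-1-1. Scheduled 35%. anti-dumping (Ferrule, 12-3): +16%; total 35% + 16% = 51%. → 51%.
Line D: rubber-upper → 12-1; leather-soled → 12-1-2; sports → 12-1-2-3. Scheduled 8%. Zerath agreement on 12-2-1-1: 12-1-2-3 not covered. → 8%.
Line E: rubber-upper → 12-1; rubber-soled → 12-1-1; ankle boots → 12-1-1-1. Scheduled 33%. quota on 12-1-1 exhausted → over-quota 50%; Tyrosia agreement on 12-1-1: not wholly obtained. → 50%.
Sum: 32% + 32% + 51% + 8% + 50% = 173%.

173%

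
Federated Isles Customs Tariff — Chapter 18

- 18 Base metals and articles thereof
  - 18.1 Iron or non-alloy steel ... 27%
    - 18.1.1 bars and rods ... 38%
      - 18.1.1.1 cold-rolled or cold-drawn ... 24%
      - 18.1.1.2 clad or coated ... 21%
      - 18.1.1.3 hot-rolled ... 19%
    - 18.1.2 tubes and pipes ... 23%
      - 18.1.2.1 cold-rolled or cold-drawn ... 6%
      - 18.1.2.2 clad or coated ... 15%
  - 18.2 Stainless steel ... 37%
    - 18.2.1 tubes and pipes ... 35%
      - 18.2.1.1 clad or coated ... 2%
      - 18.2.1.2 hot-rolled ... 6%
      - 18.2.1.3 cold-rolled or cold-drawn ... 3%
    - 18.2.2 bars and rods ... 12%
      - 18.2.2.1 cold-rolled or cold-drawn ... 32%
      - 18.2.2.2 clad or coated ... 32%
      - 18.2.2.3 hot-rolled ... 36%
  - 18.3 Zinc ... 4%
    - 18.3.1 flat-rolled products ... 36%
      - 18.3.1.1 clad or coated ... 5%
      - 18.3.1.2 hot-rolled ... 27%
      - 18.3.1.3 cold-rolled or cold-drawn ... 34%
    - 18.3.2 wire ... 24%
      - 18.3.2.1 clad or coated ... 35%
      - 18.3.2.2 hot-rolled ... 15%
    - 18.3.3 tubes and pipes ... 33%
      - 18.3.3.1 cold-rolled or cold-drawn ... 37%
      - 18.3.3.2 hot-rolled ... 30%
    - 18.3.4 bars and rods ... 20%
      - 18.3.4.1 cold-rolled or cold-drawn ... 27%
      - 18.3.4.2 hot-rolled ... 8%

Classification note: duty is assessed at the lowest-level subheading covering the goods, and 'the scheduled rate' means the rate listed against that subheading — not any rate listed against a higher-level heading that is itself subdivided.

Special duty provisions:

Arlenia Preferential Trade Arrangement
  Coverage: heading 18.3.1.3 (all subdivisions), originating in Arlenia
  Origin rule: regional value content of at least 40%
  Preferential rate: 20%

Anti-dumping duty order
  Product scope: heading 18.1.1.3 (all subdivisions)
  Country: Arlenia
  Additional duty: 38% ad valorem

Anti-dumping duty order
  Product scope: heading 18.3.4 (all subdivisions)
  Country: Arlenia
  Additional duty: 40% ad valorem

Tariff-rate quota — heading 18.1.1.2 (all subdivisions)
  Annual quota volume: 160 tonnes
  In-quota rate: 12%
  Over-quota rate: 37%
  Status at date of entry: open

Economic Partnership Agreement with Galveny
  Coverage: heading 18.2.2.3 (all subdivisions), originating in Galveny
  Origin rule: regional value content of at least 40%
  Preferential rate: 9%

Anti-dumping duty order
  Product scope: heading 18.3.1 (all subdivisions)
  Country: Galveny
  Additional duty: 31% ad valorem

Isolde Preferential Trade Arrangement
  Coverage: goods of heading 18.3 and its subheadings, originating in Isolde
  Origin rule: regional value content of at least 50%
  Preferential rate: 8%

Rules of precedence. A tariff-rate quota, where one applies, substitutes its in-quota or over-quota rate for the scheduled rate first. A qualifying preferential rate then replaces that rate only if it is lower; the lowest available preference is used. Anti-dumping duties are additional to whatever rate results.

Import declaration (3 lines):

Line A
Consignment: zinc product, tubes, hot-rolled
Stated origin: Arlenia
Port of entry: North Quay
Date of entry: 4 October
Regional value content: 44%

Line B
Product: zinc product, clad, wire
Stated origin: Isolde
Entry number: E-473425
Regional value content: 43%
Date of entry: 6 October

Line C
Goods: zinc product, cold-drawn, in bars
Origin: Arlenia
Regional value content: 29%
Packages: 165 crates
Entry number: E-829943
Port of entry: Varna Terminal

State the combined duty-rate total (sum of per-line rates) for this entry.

132%

Line A: zinc → 18.3; tubes → 18.3.3; hot-rolled → 18.3.3.2. Scheduled 30%. Arlenia agreement on 18.3.1.3: 18.3.3.2 not covered. → 30%.
Line B: zinc → 18.3; wire → 18.3.2; clad → 18.3.2.1. Scheduled 35%. Isolde agreement on 18.3: RVC < 50%. → 35%.
Line C: zinc → 18.3; in bars → 18.3.4; cold-drawn → 18.3.4.1. Scheduled 27%. Arlenia agreement on 18.3.1.3: 18.3.4.1 not covered; anti-dumping (Arlenia, 18.3.4): +40%; total 27% + 40% = 67%. → 67%.
Sum: 30% + 35% + 67% = 132%.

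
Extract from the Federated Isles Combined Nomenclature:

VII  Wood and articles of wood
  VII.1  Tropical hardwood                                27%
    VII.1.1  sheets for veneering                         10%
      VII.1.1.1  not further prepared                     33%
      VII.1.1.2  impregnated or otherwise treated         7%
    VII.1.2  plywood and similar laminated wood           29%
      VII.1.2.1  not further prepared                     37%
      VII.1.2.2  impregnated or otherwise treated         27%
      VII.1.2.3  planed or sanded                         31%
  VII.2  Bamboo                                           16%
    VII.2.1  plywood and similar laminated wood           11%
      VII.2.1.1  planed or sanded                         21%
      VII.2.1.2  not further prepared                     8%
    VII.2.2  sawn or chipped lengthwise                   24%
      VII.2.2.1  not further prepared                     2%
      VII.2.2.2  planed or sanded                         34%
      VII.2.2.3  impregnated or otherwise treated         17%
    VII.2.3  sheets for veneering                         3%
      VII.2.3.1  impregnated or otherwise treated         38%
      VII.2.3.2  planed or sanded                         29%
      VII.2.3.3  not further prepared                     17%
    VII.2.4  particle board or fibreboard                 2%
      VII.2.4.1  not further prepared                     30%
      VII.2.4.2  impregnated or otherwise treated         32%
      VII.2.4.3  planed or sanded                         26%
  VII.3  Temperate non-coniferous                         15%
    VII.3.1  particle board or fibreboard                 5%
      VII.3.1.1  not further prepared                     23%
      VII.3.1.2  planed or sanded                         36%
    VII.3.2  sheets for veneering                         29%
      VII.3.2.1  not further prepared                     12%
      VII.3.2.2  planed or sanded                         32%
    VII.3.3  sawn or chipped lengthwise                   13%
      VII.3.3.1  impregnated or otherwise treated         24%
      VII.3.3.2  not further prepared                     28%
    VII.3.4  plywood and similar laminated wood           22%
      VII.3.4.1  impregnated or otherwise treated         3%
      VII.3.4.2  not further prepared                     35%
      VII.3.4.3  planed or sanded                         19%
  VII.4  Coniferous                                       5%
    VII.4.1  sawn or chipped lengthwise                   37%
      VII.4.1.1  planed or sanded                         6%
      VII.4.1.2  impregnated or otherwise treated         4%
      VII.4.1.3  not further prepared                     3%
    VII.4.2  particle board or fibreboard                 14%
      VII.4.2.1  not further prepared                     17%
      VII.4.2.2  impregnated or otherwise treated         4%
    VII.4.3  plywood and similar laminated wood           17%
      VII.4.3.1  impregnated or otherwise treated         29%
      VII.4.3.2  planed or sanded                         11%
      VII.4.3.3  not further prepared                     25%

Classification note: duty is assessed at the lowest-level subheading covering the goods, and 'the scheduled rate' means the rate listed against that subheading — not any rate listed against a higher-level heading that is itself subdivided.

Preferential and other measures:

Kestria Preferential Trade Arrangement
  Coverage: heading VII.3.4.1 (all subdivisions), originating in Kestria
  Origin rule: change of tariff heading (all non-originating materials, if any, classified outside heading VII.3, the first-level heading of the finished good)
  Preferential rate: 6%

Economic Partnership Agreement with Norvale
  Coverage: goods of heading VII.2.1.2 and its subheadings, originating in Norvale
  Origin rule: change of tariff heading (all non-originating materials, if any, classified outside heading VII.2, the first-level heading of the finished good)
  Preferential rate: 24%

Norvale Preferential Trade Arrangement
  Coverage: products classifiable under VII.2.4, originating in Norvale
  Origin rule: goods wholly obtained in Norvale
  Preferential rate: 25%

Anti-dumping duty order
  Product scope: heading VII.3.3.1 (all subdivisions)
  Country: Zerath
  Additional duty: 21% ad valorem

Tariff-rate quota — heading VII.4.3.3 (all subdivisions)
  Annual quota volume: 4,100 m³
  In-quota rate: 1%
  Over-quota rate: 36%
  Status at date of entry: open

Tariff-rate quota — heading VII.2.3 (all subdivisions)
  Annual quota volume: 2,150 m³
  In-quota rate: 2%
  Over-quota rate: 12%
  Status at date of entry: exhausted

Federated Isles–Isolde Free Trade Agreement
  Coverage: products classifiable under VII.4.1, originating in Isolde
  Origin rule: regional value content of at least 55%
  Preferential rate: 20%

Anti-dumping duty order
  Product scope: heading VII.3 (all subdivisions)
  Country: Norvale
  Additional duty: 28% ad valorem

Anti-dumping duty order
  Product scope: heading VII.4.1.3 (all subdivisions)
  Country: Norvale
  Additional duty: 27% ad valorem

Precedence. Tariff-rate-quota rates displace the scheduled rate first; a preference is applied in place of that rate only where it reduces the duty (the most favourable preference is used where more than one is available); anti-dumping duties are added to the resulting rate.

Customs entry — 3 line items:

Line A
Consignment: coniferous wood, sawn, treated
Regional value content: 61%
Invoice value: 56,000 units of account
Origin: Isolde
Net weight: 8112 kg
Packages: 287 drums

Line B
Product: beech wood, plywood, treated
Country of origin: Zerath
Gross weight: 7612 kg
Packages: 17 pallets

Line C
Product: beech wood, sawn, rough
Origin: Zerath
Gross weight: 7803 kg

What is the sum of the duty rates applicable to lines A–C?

Line A: coniferous → VII.4; sawn → VII.4.1; treated → VII.4.1.2. Scheduled 4%. Isolde agreement on VII.4.1: RVC ≥ 55% → 20% available; preference 20% not lower than 4% → no reduction. → 4%.
Line B: beech → VII.3; plywood → VII.3.4; treated → VII.3.4.1. Scheduled 3%. No special measure applies. → 3%.
Line C: beech → VII.3; sawn → VII.3.3; rough → VII.3.3.2. Scheduled 28%. No special measure applies. → 28%.
Sum: 4% + 3% + 28% = 35%.

35%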